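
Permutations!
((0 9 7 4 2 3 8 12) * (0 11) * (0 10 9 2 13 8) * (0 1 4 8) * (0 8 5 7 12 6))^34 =(0 3 4 8)(1 13 6 2)(9 11)(10 12)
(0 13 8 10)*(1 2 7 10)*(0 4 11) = (0 13 8 1 2 7 10 4 11) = [13, 2, 7, 3, 11, 5, 6, 10, 1, 9, 4, 0, 12, 8]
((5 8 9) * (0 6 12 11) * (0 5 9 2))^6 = ((0 6 12 11 5 8 2))^6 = (0 2 8 5 11 12 6)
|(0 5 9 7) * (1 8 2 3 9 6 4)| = 10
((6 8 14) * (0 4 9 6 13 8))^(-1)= ((0 4 9 6)(8 14 13))^(-1)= (0 6 9 4)(8 13 14)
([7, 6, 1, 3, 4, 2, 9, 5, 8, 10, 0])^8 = (10)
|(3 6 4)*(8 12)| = |(3 6 4)(8 12)| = 6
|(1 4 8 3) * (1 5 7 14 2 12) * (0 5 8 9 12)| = |(0 5 7 14 2)(1 4 9 12)(3 8)| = 20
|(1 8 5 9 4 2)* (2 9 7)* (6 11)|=10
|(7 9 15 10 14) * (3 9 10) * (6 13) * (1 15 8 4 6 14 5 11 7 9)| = |(1 15 3)(4 6 13 14 9 8)(5 11 7 10)| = 12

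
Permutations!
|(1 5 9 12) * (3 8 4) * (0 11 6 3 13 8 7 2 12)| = 30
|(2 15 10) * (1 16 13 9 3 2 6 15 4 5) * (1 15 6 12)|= |(1 16 13 9 3 2 4 5 15 10 12)|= 11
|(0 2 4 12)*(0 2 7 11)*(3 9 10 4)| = |(0 7 11)(2 3 9 10 4 12)| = 6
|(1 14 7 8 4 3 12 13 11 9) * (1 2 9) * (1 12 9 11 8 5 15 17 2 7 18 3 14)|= |(2 11 12 13 8 4 14 18 3 9 7 5 15 17)|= 14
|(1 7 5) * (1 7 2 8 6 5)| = |(1 2 8 6 5 7)| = 6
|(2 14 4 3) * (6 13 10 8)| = 4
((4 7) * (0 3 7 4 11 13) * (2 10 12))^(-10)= ((0 3 7 11 13)(2 10 12))^(-10)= (13)(2 12 10)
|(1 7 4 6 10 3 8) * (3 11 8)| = 7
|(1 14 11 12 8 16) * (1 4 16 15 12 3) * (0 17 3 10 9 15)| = 22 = |(0 17 3 1 14 11 10 9 15 12 8)(4 16)|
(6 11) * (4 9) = [0, 1, 2, 3, 9, 5, 11, 7, 8, 4, 10, 6] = (4 9)(6 11)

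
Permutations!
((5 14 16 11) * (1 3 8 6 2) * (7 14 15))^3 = ((1 3 8 6 2)(5 15 7 14 16 11))^3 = (1 6 3 2 8)(5 14)(7 11)(15 16)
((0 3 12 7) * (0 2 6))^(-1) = ((0 3 12 7 2 6))^(-1) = (0 6 2 7 12 3)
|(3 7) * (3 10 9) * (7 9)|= |(3 9)(7 10)|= 2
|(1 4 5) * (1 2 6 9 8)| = |(1 4 5 2 6 9 8)| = 7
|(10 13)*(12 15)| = 2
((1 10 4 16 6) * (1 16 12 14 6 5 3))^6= (1 16 12)(3 6 4)(5 14 10)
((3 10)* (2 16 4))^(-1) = (2 4 16)(3 10) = ((2 16 4)(3 10))^(-1)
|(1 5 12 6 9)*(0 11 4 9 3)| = |(0 11 4 9 1 5 12 6 3)| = 9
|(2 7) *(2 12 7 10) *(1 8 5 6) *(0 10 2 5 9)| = 14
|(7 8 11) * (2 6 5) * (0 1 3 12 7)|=21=|(0 1 3 12 7 8 11)(2 6 5)|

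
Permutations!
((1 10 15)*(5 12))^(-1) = ((1 10 15)(5 12))^(-1) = (1 15 10)(5 12)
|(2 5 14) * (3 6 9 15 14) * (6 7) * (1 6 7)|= 8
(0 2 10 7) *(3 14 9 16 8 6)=(0 2 10 7)(3 14 9 16 8 6)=[2, 1, 10, 14, 4, 5, 3, 0, 6, 16, 7, 11, 12, 13, 9, 15, 8]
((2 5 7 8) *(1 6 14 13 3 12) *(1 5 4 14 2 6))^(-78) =((2 4 14 13 3 12 5 7 8 6))^(-78) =(2 14 3 5 8)(4 13 12 7 6)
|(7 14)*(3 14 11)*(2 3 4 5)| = 7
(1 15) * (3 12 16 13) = (1 15)(3 12 16 13) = [0, 15, 2, 12, 4, 5, 6, 7, 8, 9, 10, 11, 16, 3, 14, 1, 13]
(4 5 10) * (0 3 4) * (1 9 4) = (0 3 1 9 4 5 10) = [3, 9, 2, 1, 5, 10, 6, 7, 8, 4, 0]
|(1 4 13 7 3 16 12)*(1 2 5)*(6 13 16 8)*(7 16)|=11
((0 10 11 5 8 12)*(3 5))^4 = (0 5 10 8 11 12 3)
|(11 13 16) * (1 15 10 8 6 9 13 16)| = |(1 15 10 8 6 9 13)(11 16)| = 14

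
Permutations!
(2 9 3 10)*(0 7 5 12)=(0 7 5 12)(2 9 3 10)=[7, 1, 9, 10, 4, 12, 6, 5, 8, 3, 2, 11, 0]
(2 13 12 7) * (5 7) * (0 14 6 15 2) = (0 14 6 15 2 13 12 5 7) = [14, 1, 13, 3, 4, 7, 15, 0, 8, 9, 10, 11, 5, 12, 6, 2]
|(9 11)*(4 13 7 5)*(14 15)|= 4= |(4 13 7 5)(9 11)(14 15)|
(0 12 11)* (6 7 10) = [12, 1, 2, 3, 4, 5, 7, 10, 8, 9, 6, 0, 11] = (0 12 11)(6 7 10)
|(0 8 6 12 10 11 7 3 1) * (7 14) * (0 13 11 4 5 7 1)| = 36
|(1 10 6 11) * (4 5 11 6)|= |(1 10 4 5 11)|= 5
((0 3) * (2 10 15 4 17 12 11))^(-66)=(2 17 10 12 15 11 4)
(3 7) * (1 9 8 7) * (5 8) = (1 9 5 8 7 3) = [0, 9, 2, 1, 4, 8, 6, 3, 7, 5]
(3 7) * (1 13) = (1 13)(3 7) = [0, 13, 2, 7, 4, 5, 6, 3, 8, 9, 10, 11, 12, 1]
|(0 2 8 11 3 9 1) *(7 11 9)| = 15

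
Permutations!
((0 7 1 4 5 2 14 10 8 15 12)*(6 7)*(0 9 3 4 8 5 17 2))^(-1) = ((0 6 7 1 8 15 12 9 3 4 17 2 14 10 5))^(-1) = (0 5 10 14 2 17 4 3 9 12 15 8 1 7 6)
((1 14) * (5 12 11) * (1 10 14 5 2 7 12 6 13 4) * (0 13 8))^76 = (14)(0 8 6 5 1 4 13)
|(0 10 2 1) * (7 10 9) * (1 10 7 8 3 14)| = 6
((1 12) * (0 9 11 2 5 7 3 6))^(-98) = (12)(0 3 5 11)(2 9 6 7)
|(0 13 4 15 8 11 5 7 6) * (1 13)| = 10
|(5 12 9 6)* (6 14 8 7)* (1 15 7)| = |(1 15 7 6 5 12 9 14 8)| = 9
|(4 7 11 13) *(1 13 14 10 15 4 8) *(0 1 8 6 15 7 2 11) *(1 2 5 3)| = 42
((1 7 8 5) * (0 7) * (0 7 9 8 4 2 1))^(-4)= (9)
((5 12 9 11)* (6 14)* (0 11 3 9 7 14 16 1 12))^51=(1 14)(3 9)(6 12)(7 16)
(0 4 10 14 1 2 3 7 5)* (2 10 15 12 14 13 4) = [2, 10, 3, 7, 15, 0, 6, 5, 8, 9, 13, 11, 14, 4, 1, 12] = (0 2 3 7 5)(1 10 13 4 15 12 14)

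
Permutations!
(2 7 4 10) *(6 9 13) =(2 7 4 10)(6 9 13) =[0, 1, 7, 3, 10, 5, 9, 4, 8, 13, 2, 11, 12, 6]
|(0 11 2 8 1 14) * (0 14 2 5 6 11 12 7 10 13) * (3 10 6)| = 9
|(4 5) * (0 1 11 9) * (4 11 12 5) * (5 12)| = 5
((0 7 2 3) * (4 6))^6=(0 2)(3 7)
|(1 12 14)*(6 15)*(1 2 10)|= 10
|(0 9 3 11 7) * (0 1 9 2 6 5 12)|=|(0 2 6 5 12)(1 9 3 11 7)|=5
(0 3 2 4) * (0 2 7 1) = (0 3 7 1)(2 4) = [3, 0, 4, 7, 2, 5, 6, 1]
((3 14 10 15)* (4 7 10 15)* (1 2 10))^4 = ((1 2 10 4 7)(3 14 15))^4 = (1 7 4 10 2)(3 14 15)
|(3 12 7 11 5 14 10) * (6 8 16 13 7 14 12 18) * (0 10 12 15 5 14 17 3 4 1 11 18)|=18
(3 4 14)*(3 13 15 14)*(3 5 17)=(3 4 5 17)(13 15 14)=[0, 1, 2, 4, 5, 17, 6, 7, 8, 9, 10, 11, 12, 15, 13, 14, 16, 3]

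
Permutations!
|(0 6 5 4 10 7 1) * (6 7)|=|(0 7 1)(4 10 6 5)|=12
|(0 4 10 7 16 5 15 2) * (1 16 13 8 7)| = 24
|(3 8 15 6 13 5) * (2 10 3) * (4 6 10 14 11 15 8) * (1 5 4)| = |(1 5 2 14 11 15 10 3)(4 6 13)| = 24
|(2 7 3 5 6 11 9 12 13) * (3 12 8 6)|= |(2 7 12 13)(3 5)(6 11 9 8)|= 4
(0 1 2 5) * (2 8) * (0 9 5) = (0 1 8 2)(5 9) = [1, 8, 0, 3, 4, 9, 6, 7, 2, 5]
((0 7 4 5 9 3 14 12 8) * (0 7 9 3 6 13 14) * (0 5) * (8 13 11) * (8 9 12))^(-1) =(0 4 7 8 14 13 12)(3 5)(6 9 11)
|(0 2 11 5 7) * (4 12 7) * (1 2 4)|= 4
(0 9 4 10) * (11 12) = (0 9 4 10)(11 12) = [9, 1, 2, 3, 10, 5, 6, 7, 8, 4, 0, 12, 11]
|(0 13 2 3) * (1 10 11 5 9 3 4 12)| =|(0 13 2 4 12 1 10 11 5 9 3)| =11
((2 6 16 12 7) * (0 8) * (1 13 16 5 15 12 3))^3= ((0 8)(1 13 16 3)(2 6 5 15 12 7))^3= (0 8)(1 3 16 13)(2 15)(5 7)(6 12)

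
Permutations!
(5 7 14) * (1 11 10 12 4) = (1 11 10 12 4)(5 7 14) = [0, 11, 2, 3, 1, 7, 6, 14, 8, 9, 12, 10, 4, 13, 5]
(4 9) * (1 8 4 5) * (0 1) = [1, 8, 2, 3, 9, 0, 6, 7, 4, 5] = (0 1 8 4 9 5)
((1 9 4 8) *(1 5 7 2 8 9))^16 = (9)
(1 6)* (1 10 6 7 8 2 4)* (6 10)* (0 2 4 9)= (10)(0 2 9)(1 7 8 4)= [2, 7, 9, 3, 1, 5, 6, 8, 4, 0, 10]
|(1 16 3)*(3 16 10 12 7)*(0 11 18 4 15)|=5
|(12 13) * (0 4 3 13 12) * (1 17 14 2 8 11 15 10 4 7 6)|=|(0 7 6 1 17 14 2 8 11 15 10 4 3 13)|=14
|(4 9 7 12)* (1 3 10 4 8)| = |(1 3 10 4 9 7 12 8)| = 8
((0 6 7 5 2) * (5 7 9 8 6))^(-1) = (0 2 5)(6 8 9)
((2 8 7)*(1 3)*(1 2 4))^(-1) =(1 4 7 8 2 3)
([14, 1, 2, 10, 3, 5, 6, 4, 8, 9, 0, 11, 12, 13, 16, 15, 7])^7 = (16)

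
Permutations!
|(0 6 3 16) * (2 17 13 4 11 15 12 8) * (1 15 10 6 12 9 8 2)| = 44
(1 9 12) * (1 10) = [0, 9, 2, 3, 4, 5, 6, 7, 8, 12, 1, 11, 10] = (1 9 12 10)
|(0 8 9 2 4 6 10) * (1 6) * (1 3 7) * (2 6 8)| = |(0 2 4 3 7 1 8 9 6 10)| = 10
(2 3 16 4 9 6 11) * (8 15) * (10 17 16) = [0, 1, 3, 10, 9, 5, 11, 7, 15, 6, 17, 2, 12, 13, 14, 8, 4, 16] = (2 3 10 17 16 4 9 6 11)(8 15)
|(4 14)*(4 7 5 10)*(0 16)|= 10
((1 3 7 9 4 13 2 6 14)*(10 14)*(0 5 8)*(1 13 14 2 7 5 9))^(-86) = ((0 9 4 14 13 7 1 3 5 8)(2 6 10))^(-86) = (0 13 5 4 1)(2 6 10)(3 9 7 8 14)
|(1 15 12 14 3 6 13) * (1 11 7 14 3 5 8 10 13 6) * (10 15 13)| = 10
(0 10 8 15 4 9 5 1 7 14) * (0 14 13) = (0 10 8 15 4 9 5 1 7 13) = [10, 7, 2, 3, 9, 1, 6, 13, 15, 5, 8, 11, 12, 0, 14, 4]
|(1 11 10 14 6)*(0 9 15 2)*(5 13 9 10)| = 11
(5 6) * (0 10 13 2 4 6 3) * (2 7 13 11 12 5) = (0 10 11 12 5 3)(2 4 6)(7 13) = [10, 1, 4, 0, 6, 3, 2, 13, 8, 9, 11, 12, 5, 7]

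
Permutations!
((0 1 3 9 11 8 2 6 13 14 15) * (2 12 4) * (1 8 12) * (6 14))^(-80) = ((0 8 1 3 9 11 12 4 2 14 15)(6 13))^(-80) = (0 2 11 1 15 4 9 8 14 12 3)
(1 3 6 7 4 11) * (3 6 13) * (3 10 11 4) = (1 6 7 3 13 10 11) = [0, 6, 2, 13, 4, 5, 7, 3, 8, 9, 11, 1, 12, 10]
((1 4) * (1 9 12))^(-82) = (1 9)(4 12)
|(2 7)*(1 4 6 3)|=|(1 4 6 3)(2 7)|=4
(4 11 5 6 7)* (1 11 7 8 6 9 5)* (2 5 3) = (1 11)(2 5 9 3)(4 7)(6 8) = [0, 11, 5, 2, 7, 9, 8, 4, 6, 3, 10, 1]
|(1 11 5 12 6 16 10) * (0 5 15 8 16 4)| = 30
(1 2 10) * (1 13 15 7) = (1 2 10 13 15 7) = [0, 2, 10, 3, 4, 5, 6, 1, 8, 9, 13, 11, 12, 15, 14, 7]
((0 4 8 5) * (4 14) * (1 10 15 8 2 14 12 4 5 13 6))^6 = (15) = ((0 12 4 2 14 5)(1 10 15 8 13 6))^6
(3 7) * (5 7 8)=(3 8 5 7)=[0, 1, 2, 8, 4, 7, 6, 3, 5]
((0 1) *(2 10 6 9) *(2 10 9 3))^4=((0 1)(2 9 10 6 3))^4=(2 3 6 10 9)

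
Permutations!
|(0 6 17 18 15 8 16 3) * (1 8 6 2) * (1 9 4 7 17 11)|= |(0 2 9 4 7 17 18 15 6 11 1 8 16 3)|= 14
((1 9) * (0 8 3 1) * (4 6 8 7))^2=((0 7 4 6 8 3 1 9))^2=(0 4 8 1)(3 9 7 6)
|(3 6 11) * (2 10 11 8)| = |(2 10 11 3 6 8)| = 6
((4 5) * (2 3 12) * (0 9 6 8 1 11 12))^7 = ((0 9 6 8 1 11 12 2 3)(4 5))^7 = (0 2 11 8 9 3 12 1 6)(4 5)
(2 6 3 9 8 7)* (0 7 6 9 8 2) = [7, 1, 9, 8, 4, 5, 3, 0, 6, 2] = (0 7)(2 9)(3 8 6)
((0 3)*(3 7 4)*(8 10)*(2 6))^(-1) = (0 3 4 7)(2 6)(8 10)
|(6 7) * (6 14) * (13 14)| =4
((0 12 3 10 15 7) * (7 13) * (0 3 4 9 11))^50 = ((0 12 4 9 11)(3 10 15 13 7))^50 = (15)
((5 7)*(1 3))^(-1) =((1 3)(5 7))^(-1) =(1 3)(5 7)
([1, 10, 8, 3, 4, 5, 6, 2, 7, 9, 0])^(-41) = [1, 10, 8, 3, 4, 5, 6, 2, 7, 9, 0]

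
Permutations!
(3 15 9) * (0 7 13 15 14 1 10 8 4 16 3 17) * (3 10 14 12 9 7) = (0 3 12 9 17)(1 14)(4 16 10 8)(7 13 15) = [3, 14, 2, 12, 16, 5, 6, 13, 4, 17, 8, 11, 9, 15, 1, 7, 10, 0]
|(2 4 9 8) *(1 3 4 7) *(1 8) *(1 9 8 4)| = |(9)(1 3)(2 7 4 8)| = 4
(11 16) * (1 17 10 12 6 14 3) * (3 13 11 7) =(1 17 10 12 6 14 13 11 16 7 3) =[0, 17, 2, 1, 4, 5, 14, 3, 8, 9, 12, 16, 6, 11, 13, 15, 7, 10]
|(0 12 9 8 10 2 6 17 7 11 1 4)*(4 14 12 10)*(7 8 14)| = 21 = |(0 10 2 6 17 8 4)(1 7 11)(9 14 12)|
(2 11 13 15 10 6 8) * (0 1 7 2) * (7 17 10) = (0 1 17 10 6 8)(2 11 13 15 7) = [1, 17, 11, 3, 4, 5, 8, 2, 0, 9, 6, 13, 12, 15, 14, 7, 16, 10]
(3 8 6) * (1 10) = (1 10)(3 8 6) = [0, 10, 2, 8, 4, 5, 3, 7, 6, 9, 1]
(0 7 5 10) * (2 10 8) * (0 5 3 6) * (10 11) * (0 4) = [7, 1, 11, 6, 0, 8, 4, 3, 2, 9, 5, 10] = (0 7 3 6 4)(2 11 10 5 8)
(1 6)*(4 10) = [0, 6, 2, 3, 10, 5, 1, 7, 8, 9, 4] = (1 6)(4 10)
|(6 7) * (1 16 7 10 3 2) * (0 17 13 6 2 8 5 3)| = |(0 17 13 6 10)(1 16 7 2)(3 8 5)| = 60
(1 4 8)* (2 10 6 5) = (1 4 8)(2 10 6 5) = [0, 4, 10, 3, 8, 2, 5, 7, 1, 9, 6]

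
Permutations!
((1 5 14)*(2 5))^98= ((1 2 5 14))^98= (1 5)(2 14)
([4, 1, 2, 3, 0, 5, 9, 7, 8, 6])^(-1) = (0 4)(6 9)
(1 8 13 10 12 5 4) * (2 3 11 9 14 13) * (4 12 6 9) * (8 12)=(1 12 5 8 2 3 11 4)(6 9 14 13 10)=[0, 12, 3, 11, 1, 8, 9, 7, 2, 14, 6, 4, 5, 10, 13]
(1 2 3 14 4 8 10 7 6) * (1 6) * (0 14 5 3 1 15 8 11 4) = [14, 2, 1, 5, 11, 3, 6, 15, 10, 9, 7, 4, 12, 13, 0, 8] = (0 14)(1 2)(3 5)(4 11)(7 15 8 10)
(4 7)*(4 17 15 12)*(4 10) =(4 7 17 15 12 10) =[0, 1, 2, 3, 7, 5, 6, 17, 8, 9, 4, 11, 10, 13, 14, 12, 16, 15]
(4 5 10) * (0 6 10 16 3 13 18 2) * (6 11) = [11, 1, 0, 13, 5, 16, 10, 7, 8, 9, 4, 6, 12, 18, 14, 15, 3, 17, 2] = (0 11 6 10 4 5 16 3 13 18 2)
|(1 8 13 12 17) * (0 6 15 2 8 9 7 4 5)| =|(0 6 15 2 8 13 12 17 1 9 7 4 5)| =13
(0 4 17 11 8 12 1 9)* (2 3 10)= [4, 9, 3, 10, 17, 5, 6, 7, 12, 0, 2, 8, 1, 13, 14, 15, 16, 11]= (0 4 17 11 8 12 1 9)(2 3 10)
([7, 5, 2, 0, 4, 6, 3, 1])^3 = (0 5)(1 3)(6 7)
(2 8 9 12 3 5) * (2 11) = (2 8 9 12 3 5 11) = [0, 1, 8, 5, 4, 11, 6, 7, 9, 12, 10, 2, 3]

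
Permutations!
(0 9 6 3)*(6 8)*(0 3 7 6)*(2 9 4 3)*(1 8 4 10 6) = (0 10 6 7 1 8)(2 9 4 3) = [10, 8, 9, 2, 3, 5, 7, 1, 0, 4, 6]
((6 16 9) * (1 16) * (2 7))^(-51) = (1 16 9 6)(2 7)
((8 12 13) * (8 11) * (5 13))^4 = ((5 13 11 8 12))^4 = (5 12 8 11 13)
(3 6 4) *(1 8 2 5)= (1 8 2 5)(3 6 4)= [0, 8, 5, 6, 3, 1, 4, 7, 2]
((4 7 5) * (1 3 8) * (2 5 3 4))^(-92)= ((1 4 7 3 8)(2 5))^(-92)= (1 3 4 8 7)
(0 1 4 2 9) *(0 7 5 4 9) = [1, 9, 0, 3, 2, 4, 6, 5, 8, 7] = (0 1 9 7 5 4 2)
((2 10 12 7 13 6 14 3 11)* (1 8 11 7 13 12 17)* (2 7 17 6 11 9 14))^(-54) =((1 8 9 14 3 17)(2 10 6)(7 12 13 11))^(-54) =(17)(7 13)(11 12)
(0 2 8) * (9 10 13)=[2, 1, 8, 3, 4, 5, 6, 7, 0, 10, 13, 11, 12, 9]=(0 2 8)(9 10 13)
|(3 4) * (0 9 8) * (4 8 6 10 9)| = |(0 4 3 8)(6 10 9)| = 12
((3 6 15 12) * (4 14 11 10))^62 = ((3 6 15 12)(4 14 11 10))^62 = (3 15)(4 11)(6 12)(10 14)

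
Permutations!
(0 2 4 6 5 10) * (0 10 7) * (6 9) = (10)(0 2 4 9 6 5 7) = [2, 1, 4, 3, 9, 7, 5, 0, 8, 6, 10]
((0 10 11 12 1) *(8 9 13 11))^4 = (0 13)(1 9)(8 12)(10 11) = ((0 10 8 9 13 11 12 1))^4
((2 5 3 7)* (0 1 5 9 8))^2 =((0 1 5 3 7 2 9 8))^2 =(0 5 7 9)(1 3 2 8)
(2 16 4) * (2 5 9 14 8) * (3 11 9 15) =(2 16 4 5 15 3 11 9 14 8) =[0, 1, 16, 11, 5, 15, 6, 7, 2, 14, 10, 9, 12, 13, 8, 3, 4]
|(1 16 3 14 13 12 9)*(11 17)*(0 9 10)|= 18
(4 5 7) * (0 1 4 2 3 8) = (0 1 4 5 7 2 3 8) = [1, 4, 3, 8, 5, 7, 6, 2, 0]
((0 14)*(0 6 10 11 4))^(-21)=((0 14 6 10 11 4))^(-21)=(0 10)(4 6)(11 14)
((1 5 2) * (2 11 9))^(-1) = (1 2 9 11 5)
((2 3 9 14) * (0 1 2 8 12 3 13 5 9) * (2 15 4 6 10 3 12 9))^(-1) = ((0 1 15 4 6 10 3)(2 13 5)(8 9 14))^(-1) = (0 3 10 6 4 15 1)(2 5 13)(8 14 9)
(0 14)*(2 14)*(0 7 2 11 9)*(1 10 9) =(0 11 1 10 9)(2 14 7) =[11, 10, 14, 3, 4, 5, 6, 2, 8, 0, 9, 1, 12, 13, 7]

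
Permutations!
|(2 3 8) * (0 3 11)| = 5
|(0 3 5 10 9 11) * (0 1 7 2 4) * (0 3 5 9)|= 21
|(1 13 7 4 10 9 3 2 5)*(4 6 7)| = 8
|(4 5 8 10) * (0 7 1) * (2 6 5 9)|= 21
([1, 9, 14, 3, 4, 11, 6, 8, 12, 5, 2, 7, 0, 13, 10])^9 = [1, 9, 2, 3, 4, 11, 6, 8, 12, 5, 10, 7, 0, 13, 14]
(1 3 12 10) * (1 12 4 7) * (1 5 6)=(1 3 4 7 5 6)(10 12)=[0, 3, 2, 4, 7, 6, 1, 5, 8, 9, 12, 11, 10]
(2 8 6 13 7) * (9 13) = (2 8 6 9 13 7) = [0, 1, 8, 3, 4, 5, 9, 2, 6, 13, 10, 11, 12, 7]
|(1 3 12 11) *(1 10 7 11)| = |(1 3 12)(7 11 10)| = 3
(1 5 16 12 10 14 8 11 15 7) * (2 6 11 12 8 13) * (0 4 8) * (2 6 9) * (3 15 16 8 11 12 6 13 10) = (0 4 11 16)(1 5 8 6 12 3 15 7)(2 9)(10 14) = [4, 5, 9, 15, 11, 8, 12, 1, 6, 2, 14, 16, 3, 13, 10, 7, 0]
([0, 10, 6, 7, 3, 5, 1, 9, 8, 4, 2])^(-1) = (1 6 2 10)(3 4 9 7)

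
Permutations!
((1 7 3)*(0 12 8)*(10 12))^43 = ((0 10 12 8)(1 7 3))^43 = (0 8 12 10)(1 7 3)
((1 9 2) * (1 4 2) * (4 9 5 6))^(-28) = (1 6 2)(4 9 5)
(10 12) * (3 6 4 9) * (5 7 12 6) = (3 5 7 12 10 6 4 9) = [0, 1, 2, 5, 9, 7, 4, 12, 8, 3, 6, 11, 10]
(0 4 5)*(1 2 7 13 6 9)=[4, 2, 7, 3, 5, 0, 9, 13, 8, 1, 10, 11, 12, 6]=(0 4 5)(1 2 7 13 6 9)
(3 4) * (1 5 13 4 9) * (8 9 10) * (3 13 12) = [0, 5, 2, 10, 13, 12, 6, 7, 9, 1, 8, 11, 3, 4] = (1 5 12 3 10 8 9)(4 13)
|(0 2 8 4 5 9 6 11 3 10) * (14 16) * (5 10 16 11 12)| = 20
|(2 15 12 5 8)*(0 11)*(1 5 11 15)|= |(0 15 12 11)(1 5 8 2)|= 4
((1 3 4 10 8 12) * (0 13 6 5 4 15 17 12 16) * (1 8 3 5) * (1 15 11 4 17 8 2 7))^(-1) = (0 16 8 15 6 13)(1 7 2 12 17 5)(3 10 4 11)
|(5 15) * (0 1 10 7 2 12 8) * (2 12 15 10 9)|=10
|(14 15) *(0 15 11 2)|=5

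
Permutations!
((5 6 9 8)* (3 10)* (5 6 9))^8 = ((3 10)(5 9 8 6))^8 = (10)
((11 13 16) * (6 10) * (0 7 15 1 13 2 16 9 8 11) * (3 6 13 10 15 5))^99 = (0 7 5 3 6 15 1 10 13 9 8 11 2 16)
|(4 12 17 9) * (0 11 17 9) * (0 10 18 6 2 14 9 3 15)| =13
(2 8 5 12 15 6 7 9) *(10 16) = (2 8 5 12 15 6 7 9)(10 16) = [0, 1, 8, 3, 4, 12, 7, 9, 5, 2, 16, 11, 15, 13, 14, 6, 10]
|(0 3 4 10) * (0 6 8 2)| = |(0 3 4 10 6 8 2)| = 7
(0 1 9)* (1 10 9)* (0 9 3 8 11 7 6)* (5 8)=(0 10 3 5 8 11 7 6)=[10, 1, 2, 5, 4, 8, 0, 6, 11, 9, 3, 7]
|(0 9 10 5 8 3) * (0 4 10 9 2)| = |(0 2)(3 4 10 5 8)| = 10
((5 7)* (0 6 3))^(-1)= (0 3 6)(5 7)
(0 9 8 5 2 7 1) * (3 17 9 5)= [5, 0, 7, 17, 4, 2, 6, 1, 3, 8, 10, 11, 12, 13, 14, 15, 16, 9]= (0 5 2 7 1)(3 17 9 8)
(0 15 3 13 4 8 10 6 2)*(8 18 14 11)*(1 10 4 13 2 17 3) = (0 15 1 10 6 17 3 2)(4 18 14 11 8) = [15, 10, 0, 2, 18, 5, 17, 7, 4, 9, 6, 8, 12, 13, 11, 1, 16, 3, 14]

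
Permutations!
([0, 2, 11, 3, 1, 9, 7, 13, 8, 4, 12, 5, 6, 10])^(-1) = [0, 4, 1, 3, 9, 11, 12, 6, 8, 5, 13, 2, 10, 7]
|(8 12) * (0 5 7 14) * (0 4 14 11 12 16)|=14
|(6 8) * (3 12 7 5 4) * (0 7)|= |(0 7 5 4 3 12)(6 8)|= 6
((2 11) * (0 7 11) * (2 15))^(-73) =((0 7 11 15 2))^(-73) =(0 11 2 7 15)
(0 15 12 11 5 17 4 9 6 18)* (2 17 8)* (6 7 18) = [15, 1, 17, 3, 9, 8, 6, 18, 2, 7, 10, 5, 11, 13, 14, 12, 16, 4, 0] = (0 15 12 11 5 8 2 17 4 9 7 18)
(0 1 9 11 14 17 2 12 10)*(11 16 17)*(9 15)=(0 1 15 9 16 17 2 12 10)(11 14)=[1, 15, 12, 3, 4, 5, 6, 7, 8, 16, 0, 14, 10, 13, 11, 9, 17, 2]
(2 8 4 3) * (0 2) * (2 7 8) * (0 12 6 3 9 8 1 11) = [7, 11, 2, 12, 9, 5, 3, 1, 4, 8, 10, 0, 6] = (0 7 1 11)(3 12 6)(4 9 8)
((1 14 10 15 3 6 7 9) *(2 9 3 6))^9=((1 14 10 15 6 7 3 2 9))^9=(15)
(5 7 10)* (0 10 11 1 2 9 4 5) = (0 10)(1 2 9 4 5 7 11) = [10, 2, 9, 3, 5, 7, 6, 11, 8, 4, 0, 1]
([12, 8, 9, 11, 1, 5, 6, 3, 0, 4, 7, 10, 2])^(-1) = [8, 4, 12, 7, 9, 5, 6, 10, 1, 2, 11, 3, 0]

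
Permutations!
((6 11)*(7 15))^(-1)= ((6 11)(7 15))^(-1)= (6 11)(7 15)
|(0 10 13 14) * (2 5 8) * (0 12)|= 15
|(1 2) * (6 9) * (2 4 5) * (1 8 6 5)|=10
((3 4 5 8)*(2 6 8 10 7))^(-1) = ((2 6 8 3 4 5 10 7))^(-1) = (2 7 10 5 4 3 8 6)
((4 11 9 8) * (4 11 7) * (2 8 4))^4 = (2 4 11)(7 9 8) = ((2 8 11 9 4 7))^4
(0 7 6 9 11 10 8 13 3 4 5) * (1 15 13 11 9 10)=(0 7 6 10 8 11 1 15 13 3 4 5)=[7, 15, 2, 4, 5, 0, 10, 6, 11, 9, 8, 1, 12, 3, 14, 13]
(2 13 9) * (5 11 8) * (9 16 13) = (2 9)(5 11 8)(13 16) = [0, 1, 9, 3, 4, 11, 6, 7, 5, 2, 10, 8, 12, 16, 14, 15, 13]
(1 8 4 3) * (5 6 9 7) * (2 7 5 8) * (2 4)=[0, 4, 7, 1, 3, 6, 9, 8, 2, 5]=(1 4 3)(2 7 8)(5 6 9)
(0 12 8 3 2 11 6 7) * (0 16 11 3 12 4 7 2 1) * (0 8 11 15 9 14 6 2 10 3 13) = (0 4 7 16 15 9 14 6 10 3 1 8 12 11 2 13) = [4, 8, 13, 1, 7, 5, 10, 16, 12, 14, 3, 2, 11, 0, 6, 9, 15]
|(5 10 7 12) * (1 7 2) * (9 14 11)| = |(1 7 12 5 10 2)(9 14 11)| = 6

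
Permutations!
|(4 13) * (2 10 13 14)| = 5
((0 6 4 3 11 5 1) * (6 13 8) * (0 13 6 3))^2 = (0 4 6)(1 8 11)(3 5 13)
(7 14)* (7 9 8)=[0, 1, 2, 3, 4, 5, 6, 14, 7, 8, 10, 11, 12, 13, 9]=(7 14 9 8)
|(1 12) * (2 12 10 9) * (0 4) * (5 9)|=6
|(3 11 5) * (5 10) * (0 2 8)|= 12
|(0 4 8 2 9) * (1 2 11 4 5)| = 15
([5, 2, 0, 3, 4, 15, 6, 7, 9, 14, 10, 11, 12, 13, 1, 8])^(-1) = [2, 14, 1, 3, 4, 0, 6, 7, 15, 8, 10, 11, 12, 13, 9, 5]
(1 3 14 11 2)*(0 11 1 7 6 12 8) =(0 11 2 7 6 12 8)(1 3 14) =[11, 3, 7, 14, 4, 5, 12, 6, 0, 9, 10, 2, 8, 13, 1]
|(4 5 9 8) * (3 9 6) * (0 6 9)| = 12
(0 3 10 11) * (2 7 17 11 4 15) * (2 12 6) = (0 3 10 4 15 12 6 2 7 17 11) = [3, 1, 7, 10, 15, 5, 2, 17, 8, 9, 4, 0, 6, 13, 14, 12, 16, 11]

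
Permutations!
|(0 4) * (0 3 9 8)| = |(0 4 3 9 8)| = 5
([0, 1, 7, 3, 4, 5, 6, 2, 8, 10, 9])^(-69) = (2 7)(9 10)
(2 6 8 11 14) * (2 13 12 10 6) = (6 8 11 14 13 12 10) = [0, 1, 2, 3, 4, 5, 8, 7, 11, 9, 6, 14, 10, 12, 13]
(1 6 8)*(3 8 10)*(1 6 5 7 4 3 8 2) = (1 5 7 4 3 2)(6 10 8) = [0, 5, 1, 2, 3, 7, 10, 4, 6, 9, 8]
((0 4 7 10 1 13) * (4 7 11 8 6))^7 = (0 10 13 7 1)(4 6 8 11)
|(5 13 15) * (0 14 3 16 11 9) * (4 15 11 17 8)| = 12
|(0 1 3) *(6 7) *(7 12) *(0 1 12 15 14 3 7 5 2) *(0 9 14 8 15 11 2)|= 24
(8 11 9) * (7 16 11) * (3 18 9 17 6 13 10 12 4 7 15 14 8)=(3 18 9)(4 7 16 11 17 6 13 10 12)(8 15 14)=[0, 1, 2, 18, 7, 5, 13, 16, 15, 3, 12, 17, 4, 10, 8, 14, 11, 6, 9]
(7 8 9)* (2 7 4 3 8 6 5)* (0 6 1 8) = (0 6 5 2 7 1 8 9 4 3) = [6, 8, 7, 0, 3, 2, 5, 1, 9, 4]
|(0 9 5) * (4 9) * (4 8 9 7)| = 4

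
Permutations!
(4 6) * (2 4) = (2 4 6) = [0, 1, 4, 3, 6, 5, 2]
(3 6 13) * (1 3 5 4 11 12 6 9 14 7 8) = [0, 3, 2, 9, 11, 4, 13, 8, 1, 14, 10, 12, 6, 5, 7] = (1 3 9 14 7 8)(4 11 12 6 13 5)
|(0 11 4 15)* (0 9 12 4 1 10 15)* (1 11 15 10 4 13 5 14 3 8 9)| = 28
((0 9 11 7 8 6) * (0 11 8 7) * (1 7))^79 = (0 11 6 8 9)(1 7)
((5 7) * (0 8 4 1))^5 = (0 8 4 1)(5 7)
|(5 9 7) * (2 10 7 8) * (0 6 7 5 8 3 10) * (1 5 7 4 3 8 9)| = 18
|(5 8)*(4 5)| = |(4 5 8)| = 3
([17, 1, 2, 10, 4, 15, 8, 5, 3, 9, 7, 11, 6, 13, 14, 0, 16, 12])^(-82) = [5, 1, 2, 6, 4, 10, 17, 3, 12, 9, 8, 11, 0, 13, 14, 7, 16, 15]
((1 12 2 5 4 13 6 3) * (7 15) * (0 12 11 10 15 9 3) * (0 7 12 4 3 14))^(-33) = (0 13 7 14 4 6 9)(1 3 5 2 12 15 10 11)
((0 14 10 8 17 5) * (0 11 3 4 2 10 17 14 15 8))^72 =((0 15 8 14 17 5 11 3 4 2 10))^72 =(0 11 15 3 8 4 14 2 17 10 5)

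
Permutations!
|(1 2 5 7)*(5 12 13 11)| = |(1 2 12 13 11 5 7)| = 7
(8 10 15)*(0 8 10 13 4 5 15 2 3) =(0 8 13 4 5 15 10 2 3) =[8, 1, 3, 0, 5, 15, 6, 7, 13, 9, 2, 11, 12, 4, 14, 10]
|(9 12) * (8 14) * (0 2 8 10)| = 10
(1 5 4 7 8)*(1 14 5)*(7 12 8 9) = (4 12 8 14 5)(7 9) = [0, 1, 2, 3, 12, 4, 6, 9, 14, 7, 10, 11, 8, 13, 5]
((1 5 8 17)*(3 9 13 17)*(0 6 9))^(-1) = (0 3 8 5 1 17 13 9 6)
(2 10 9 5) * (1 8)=(1 8)(2 10 9 5)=[0, 8, 10, 3, 4, 2, 6, 7, 1, 5, 9]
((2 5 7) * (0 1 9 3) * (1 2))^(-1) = (0 3 9 1 7 5 2)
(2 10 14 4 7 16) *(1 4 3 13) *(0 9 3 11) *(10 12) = (0 9 3 13 1 4 7 16 2 12 10 14 11) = [9, 4, 12, 13, 7, 5, 6, 16, 8, 3, 14, 0, 10, 1, 11, 15, 2]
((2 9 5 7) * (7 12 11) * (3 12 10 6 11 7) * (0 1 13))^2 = (0 13 1)(2 5 6 3 7 9 10 11 12)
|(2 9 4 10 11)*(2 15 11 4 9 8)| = |(2 8)(4 10)(11 15)| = 2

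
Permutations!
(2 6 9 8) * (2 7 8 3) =(2 6 9 3)(7 8) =[0, 1, 6, 2, 4, 5, 9, 8, 7, 3]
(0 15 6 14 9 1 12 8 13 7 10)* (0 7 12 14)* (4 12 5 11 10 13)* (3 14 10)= (0 15 6)(1 10 7 13 5 11 3 14 9)(4 12 8)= [15, 10, 2, 14, 12, 11, 0, 13, 4, 1, 7, 3, 8, 5, 9, 6]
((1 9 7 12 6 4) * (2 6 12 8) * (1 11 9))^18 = (12)(2 9 6 7 4 8 11)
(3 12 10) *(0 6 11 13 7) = (0 6 11 13 7)(3 12 10) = [6, 1, 2, 12, 4, 5, 11, 0, 8, 9, 3, 13, 10, 7]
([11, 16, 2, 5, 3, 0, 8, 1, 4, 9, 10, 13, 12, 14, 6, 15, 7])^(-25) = (0 13 6 4 5 11 14 8 3)(1 7 16)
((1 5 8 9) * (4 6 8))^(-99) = (1 6)(4 9)(5 8) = ((1 5 4 6 8 9))^(-99)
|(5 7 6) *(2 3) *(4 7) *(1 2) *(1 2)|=4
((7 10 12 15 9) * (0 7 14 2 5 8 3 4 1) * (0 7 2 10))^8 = (9 12 14 15 10) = ((0 2 5 8 3 4 1 7)(9 14 10 12 15))^8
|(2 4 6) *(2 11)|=4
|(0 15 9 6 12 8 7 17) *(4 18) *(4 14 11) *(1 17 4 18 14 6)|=|(0 15 9 1 17)(4 14 11 18 6 12 8 7)|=40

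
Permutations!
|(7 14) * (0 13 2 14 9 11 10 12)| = |(0 13 2 14 7 9 11 10 12)| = 9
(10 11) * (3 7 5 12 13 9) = (3 7 5 12 13 9)(10 11) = [0, 1, 2, 7, 4, 12, 6, 5, 8, 3, 11, 10, 13, 9]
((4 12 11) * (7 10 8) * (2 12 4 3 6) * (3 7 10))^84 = (12)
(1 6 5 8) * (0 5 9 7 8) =(0 5)(1 6 9 7 8) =[5, 6, 2, 3, 4, 0, 9, 8, 1, 7]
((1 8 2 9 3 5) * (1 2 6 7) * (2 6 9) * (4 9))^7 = (1 7 6 5 3 9 4 8)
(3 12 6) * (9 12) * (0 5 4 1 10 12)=[5, 10, 2, 9, 1, 4, 3, 7, 8, 0, 12, 11, 6]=(0 5 4 1 10 12 6 3 9)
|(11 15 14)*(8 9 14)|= 5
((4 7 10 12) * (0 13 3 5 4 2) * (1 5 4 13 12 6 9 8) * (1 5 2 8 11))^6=(0 4 1 13 9 8 10)(2 3 11 5 6 12 7)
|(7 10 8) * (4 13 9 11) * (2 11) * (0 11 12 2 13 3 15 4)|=6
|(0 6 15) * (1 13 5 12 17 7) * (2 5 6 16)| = |(0 16 2 5 12 17 7 1 13 6 15)| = 11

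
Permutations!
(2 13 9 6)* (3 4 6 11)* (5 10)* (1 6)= (1 6 2 13 9 11 3 4)(5 10)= [0, 6, 13, 4, 1, 10, 2, 7, 8, 11, 5, 3, 12, 9]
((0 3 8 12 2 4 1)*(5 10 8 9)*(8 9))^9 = (0 8 2 1 3 12 4)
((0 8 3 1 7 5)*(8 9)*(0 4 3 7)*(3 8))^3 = ((0 9 3 1)(4 8 7 5))^3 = (0 1 3 9)(4 5 7 8)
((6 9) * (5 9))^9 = ((5 9 6))^9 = (9)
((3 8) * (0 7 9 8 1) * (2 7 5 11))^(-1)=(0 1 3 8 9 7 2 11 5)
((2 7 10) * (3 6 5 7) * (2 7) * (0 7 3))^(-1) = (0 2 5 6 3 10 7)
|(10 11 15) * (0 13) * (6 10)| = |(0 13)(6 10 11 15)| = 4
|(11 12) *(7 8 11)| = 4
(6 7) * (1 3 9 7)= (1 3 9 7 6)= [0, 3, 2, 9, 4, 5, 1, 6, 8, 7]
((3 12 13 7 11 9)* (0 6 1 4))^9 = ((0 6 1 4)(3 12 13 7 11 9))^9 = (0 6 1 4)(3 7)(9 13)(11 12)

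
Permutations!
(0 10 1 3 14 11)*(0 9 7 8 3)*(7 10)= (0 7 8 3 14 11 9 10 1)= [7, 0, 2, 14, 4, 5, 6, 8, 3, 10, 1, 9, 12, 13, 11]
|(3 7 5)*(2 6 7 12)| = |(2 6 7 5 3 12)| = 6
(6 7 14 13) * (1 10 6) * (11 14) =[0, 10, 2, 3, 4, 5, 7, 11, 8, 9, 6, 14, 12, 1, 13] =(1 10 6 7 11 14 13)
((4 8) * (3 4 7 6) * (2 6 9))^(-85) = ((2 6 3 4 8 7 9))^(-85) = (2 9 7 8 4 3 6)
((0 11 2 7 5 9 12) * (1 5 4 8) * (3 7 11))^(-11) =((0 3 7 4 8 1 5 9 12)(2 11))^(-11) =(0 9 1 4 3 12 5 8 7)(2 11)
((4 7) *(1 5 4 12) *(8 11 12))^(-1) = (1 12 11 8 7 4 5)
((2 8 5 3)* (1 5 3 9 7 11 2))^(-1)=((1 5 9 7 11 2 8 3))^(-1)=(1 3 8 2 11 7 9 5)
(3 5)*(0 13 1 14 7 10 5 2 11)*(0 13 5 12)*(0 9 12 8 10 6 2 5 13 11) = (0 13 1 14 7 6 2)(3 5)(8 10)(9 12) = [13, 14, 0, 5, 4, 3, 2, 6, 10, 12, 8, 11, 9, 1, 7]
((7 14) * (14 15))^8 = ((7 15 14))^8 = (7 14 15)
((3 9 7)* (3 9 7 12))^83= (3 12 9 7)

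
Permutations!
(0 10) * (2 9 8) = [10, 1, 9, 3, 4, 5, 6, 7, 2, 8, 0] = (0 10)(2 9 8)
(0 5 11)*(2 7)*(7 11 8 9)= [5, 1, 11, 3, 4, 8, 6, 2, 9, 7, 10, 0]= (0 5 8 9 7 2 11)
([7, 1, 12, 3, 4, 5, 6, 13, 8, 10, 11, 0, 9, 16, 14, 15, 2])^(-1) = [11, 1, 16, 3, 4, 5, 6, 0, 8, 12, 9, 10, 2, 7, 14, 15, 13]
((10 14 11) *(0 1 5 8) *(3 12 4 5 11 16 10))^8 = (10 16 14) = ((0 1 11 3 12 4 5 8)(10 14 16))^8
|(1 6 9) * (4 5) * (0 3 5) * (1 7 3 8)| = 9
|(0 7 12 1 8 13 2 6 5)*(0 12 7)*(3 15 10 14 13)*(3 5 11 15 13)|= |(1 8 5 12)(2 6 11 15 10 14 3 13)|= 8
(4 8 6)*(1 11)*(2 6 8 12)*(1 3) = (1 11 3)(2 6 4 12) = [0, 11, 6, 1, 12, 5, 4, 7, 8, 9, 10, 3, 2]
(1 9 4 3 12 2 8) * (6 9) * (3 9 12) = [0, 6, 8, 3, 9, 5, 12, 7, 1, 4, 10, 11, 2] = (1 6 12 2 8)(4 9)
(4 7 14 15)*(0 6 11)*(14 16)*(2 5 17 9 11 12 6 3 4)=(0 3 4 7 16 14 15 2 5 17 9 11)(6 12)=[3, 1, 5, 4, 7, 17, 12, 16, 8, 11, 10, 0, 6, 13, 15, 2, 14, 9]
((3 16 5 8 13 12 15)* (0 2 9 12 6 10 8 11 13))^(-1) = (0 8 10 6 13 11 5 16 3 15 12 9 2)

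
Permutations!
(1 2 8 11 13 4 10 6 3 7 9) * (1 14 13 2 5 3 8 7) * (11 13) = (1 5 3)(2 7 9 14 11)(4 10 6 8 13) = [0, 5, 7, 1, 10, 3, 8, 9, 13, 14, 6, 2, 12, 4, 11]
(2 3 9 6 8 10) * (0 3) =(0 3 9 6 8 10 2) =[3, 1, 0, 9, 4, 5, 8, 7, 10, 6, 2]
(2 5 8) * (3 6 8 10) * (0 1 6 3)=(0 1 6 8 2 5 10)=[1, 6, 5, 3, 4, 10, 8, 7, 2, 9, 0]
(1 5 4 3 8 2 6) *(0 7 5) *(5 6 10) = (0 7 6 1)(2 10 5 4 3 8) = [7, 0, 10, 8, 3, 4, 1, 6, 2, 9, 5]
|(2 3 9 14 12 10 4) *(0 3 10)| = 15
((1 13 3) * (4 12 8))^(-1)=((1 13 3)(4 12 8))^(-1)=(1 3 13)(4 8 12)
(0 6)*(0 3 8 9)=[6, 1, 2, 8, 4, 5, 3, 7, 9, 0]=(0 6 3 8 9)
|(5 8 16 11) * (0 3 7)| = |(0 3 7)(5 8 16 11)| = 12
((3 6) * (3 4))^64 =((3 6 4))^64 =(3 6 4)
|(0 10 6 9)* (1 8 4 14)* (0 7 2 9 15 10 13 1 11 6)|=30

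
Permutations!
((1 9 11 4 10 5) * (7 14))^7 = (1 9 11 4 10 5)(7 14)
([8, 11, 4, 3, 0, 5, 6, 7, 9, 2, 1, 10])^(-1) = (0 4 2 9 8)(1 10 11)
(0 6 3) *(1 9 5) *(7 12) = [6, 9, 2, 0, 4, 1, 3, 12, 8, 5, 10, 11, 7] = (0 6 3)(1 9 5)(7 12)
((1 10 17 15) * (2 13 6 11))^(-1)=((1 10 17 15)(2 13 6 11))^(-1)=(1 15 17 10)(2 11 6 13)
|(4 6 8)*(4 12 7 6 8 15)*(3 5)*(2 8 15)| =10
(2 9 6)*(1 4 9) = (1 4 9 6 2) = [0, 4, 1, 3, 9, 5, 2, 7, 8, 6]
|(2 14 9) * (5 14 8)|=|(2 8 5 14 9)|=5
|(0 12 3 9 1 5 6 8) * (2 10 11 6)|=11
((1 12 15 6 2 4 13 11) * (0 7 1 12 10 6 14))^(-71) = (0 7 1 10 6 2 4 13 11 12 15 14)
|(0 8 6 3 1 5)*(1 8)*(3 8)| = 6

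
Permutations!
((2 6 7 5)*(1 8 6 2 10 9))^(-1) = ((1 8 6 7 5 10 9))^(-1) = (1 9 10 5 7 6 8)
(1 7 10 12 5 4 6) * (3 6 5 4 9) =(1 7 10 12 4 5 9 3 6) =[0, 7, 2, 6, 5, 9, 1, 10, 8, 3, 12, 11, 4]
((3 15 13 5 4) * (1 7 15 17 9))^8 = (1 9 17 3 4 5 13 15 7)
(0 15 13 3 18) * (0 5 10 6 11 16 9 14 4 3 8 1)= (0 15 13 8 1)(3 18 5 10 6 11 16 9 14 4)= [15, 0, 2, 18, 3, 10, 11, 7, 1, 14, 6, 16, 12, 8, 4, 13, 9, 17, 5]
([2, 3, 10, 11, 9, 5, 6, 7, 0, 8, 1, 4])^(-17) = (0 2 10 1 3 11 4 9 8)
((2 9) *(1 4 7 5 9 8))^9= (1 7 9 8 4 5 2)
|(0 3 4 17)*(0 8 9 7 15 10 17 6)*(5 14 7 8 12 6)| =|(0 3 4 5 14 7 15 10 17 12 6)(8 9)| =22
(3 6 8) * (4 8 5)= (3 6 5 4 8)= [0, 1, 2, 6, 8, 4, 5, 7, 3]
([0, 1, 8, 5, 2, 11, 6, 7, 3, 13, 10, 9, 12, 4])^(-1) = (2 4 13 9 11 5 3 8)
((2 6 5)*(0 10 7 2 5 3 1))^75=((0 10 7 2 6 3 1))^75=(0 3 2 10 1 6 7)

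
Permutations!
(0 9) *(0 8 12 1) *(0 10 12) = [9, 10, 2, 3, 4, 5, 6, 7, 0, 8, 12, 11, 1] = (0 9 8)(1 10 12)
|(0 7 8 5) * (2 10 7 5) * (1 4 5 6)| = |(0 6 1 4 5)(2 10 7 8)| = 20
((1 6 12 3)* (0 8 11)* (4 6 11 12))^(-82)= ((0 8 12 3 1 11)(4 6))^(-82)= (0 12 1)(3 11 8)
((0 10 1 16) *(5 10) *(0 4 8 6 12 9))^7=(0 6 16 5 12 4 10 9 8 1)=((0 5 10 1 16 4 8 6 12 9))^7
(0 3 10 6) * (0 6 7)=[3, 1, 2, 10, 4, 5, 6, 0, 8, 9, 7]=(0 3 10 7)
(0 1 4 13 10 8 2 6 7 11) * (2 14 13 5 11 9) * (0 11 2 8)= (0 1 4 5 2 6 7 9 8 14 13 10)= [1, 4, 6, 3, 5, 2, 7, 9, 14, 8, 0, 11, 12, 10, 13]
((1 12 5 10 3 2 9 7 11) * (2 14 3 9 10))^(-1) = (1 11 7 9 10 2 5 12)(3 14)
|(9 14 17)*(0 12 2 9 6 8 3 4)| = |(0 12 2 9 14 17 6 8 3 4)| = 10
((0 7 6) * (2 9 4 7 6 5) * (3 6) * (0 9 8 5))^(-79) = (0 7 4 9 6 3)(2 5 8)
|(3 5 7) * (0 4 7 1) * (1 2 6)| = |(0 4 7 3 5 2 6 1)| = 8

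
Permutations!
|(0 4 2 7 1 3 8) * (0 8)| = 6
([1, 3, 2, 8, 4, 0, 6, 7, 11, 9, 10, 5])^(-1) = [5, 0, 2, 1, 4, 11, 6, 7, 3, 9, 10, 8]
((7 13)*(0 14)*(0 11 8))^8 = (14)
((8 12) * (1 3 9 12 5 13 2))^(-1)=(1 2 13 5 8 12 9 3)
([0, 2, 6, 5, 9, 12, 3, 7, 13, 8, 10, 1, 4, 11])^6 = [0, 4, 9, 13, 2, 11, 8, 7, 3, 6, 10, 12, 1, 5]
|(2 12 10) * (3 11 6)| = |(2 12 10)(3 11 6)| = 3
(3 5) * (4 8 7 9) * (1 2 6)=(1 2 6)(3 5)(4 8 7 9)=[0, 2, 6, 5, 8, 3, 1, 9, 7, 4]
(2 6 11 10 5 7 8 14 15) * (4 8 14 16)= [0, 1, 6, 3, 8, 7, 11, 14, 16, 9, 5, 10, 12, 13, 15, 2, 4]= (2 6 11 10 5 7 14 15)(4 8 16)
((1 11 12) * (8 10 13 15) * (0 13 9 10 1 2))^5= ((0 13 15 8 1 11 12 2)(9 10))^5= (0 11 15 2 1 13 12 8)(9 10)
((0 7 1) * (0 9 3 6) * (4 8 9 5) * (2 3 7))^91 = (0 6 3 2)(1 5 4 8 9 7)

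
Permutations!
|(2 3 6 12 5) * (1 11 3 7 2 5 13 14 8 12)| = 4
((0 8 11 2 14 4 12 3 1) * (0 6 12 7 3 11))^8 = (1 3 7 4 14 2 11 12 6)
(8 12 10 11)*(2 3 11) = (2 3 11 8 12 10) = [0, 1, 3, 11, 4, 5, 6, 7, 12, 9, 2, 8, 10]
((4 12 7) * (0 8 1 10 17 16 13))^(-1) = (0 13 16 17 10 1 8)(4 7 12)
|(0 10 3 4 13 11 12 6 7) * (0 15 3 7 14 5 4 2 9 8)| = 56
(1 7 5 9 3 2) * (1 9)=(1 7 5)(2 9 3)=[0, 7, 9, 2, 4, 1, 6, 5, 8, 3]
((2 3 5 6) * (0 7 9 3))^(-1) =(0 2 6 5 3 9 7)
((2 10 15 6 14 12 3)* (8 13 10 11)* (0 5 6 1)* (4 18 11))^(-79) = ((0 5 6 14 12 3 2 4 18 11 8 13 10 15 1))^(-79) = (0 13 4 14 1 8 2 6 15 11 3 5 10 18 12)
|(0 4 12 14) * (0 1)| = |(0 4 12 14 1)| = 5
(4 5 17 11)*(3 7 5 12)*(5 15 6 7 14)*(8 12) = (3 14 5 17 11 4 8 12)(6 7 15) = [0, 1, 2, 14, 8, 17, 7, 15, 12, 9, 10, 4, 3, 13, 5, 6, 16, 11]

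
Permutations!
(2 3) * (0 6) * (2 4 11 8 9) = (0 6)(2 3 4 11 8 9) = [6, 1, 3, 4, 11, 5, 0, 7, 9, 2, 10, 8]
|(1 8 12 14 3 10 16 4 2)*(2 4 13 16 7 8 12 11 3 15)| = 10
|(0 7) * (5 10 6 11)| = |(0 7)(5 10 6 11)| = 4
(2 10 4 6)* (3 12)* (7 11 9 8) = (2 10 4 6)(3 12)(7 11 9 8) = [0, 1, 10, 12, 6, 5, 2, 11, 7, 8, 4, 9, 3]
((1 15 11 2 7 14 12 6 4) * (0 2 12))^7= (0 14 7 2)(1 15 11 12 6 4)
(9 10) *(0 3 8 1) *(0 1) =[3, 1, 2, 8, 4, 5, 6, 7, 0, 10, 9] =(0 3 8)(9 10)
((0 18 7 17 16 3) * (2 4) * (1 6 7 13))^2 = (0 13 6 17 3 18 1 7 16)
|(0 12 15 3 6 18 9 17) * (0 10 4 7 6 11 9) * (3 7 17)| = |(0 12 15 7 6 18)(3 11 9)(4 17 10)| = 6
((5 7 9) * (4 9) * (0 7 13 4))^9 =(0 7)(4 9 5 13)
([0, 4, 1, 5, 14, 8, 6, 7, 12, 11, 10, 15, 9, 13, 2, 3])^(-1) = (1 2 14 4)(3 15 11 9 12 8 5)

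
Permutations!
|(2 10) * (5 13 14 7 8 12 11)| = |(2 10)(5 13 14 7 8 12 11)| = 14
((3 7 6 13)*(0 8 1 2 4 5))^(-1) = (0 5 4 2 1 8)(3 13 6 7) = ((0 8 1 2 4 5)(3 7 6 13))^(-1)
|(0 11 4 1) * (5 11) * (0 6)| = 6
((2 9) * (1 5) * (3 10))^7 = (1 5)(2 9)(3 10)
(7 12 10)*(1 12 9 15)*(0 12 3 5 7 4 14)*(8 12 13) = (0 13 8 12 10 4 14)(1 3 5 7 9 15) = [13, 3, 2, 5, 14, 7, 6, 9, 12, 15, 4, 11, 10, 8, 0, 1]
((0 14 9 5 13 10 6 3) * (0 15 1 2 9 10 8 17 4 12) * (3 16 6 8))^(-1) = (0 12 4 17 8 10 14)(1 15 3 13 5 9 2)(6 16)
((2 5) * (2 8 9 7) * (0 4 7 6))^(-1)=((0 4 7 2 5 8 9 6))^(-1)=(0 6 9 8 5 2 7 4)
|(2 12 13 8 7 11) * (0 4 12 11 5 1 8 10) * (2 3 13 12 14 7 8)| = 11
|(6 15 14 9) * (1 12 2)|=|(1 12 2)(6 15 14 9)|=12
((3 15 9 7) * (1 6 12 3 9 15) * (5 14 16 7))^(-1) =((1 6 12 3)(5 14 16 7 9))^(-1) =(1 3 12 6)(5 9 7 16 14)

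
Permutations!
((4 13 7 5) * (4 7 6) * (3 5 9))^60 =(13)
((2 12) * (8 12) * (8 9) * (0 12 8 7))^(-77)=((0 12 2 9 7))^(-77)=(0 9 12 7 2)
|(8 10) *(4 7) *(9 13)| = |(4 7)(8 10)(9 13)| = 2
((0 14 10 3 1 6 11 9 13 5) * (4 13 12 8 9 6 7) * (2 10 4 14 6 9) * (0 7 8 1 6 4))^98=(0 13 7)(1 12 9 11 6 3 10 2 8)(4 5 14)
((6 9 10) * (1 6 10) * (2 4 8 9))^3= ((10)(1 6 2 4 8 9))^3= (10)(1 4)(2 9)(6 8)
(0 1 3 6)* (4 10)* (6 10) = [1, 3, 2, 10, 6, 5, 0, 7, 8, 9, 4] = (0 1 3 10 4 6)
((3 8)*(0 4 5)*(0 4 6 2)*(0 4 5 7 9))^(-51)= ((0 6 2 4 7 9)(3 8))^(-51)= (0 4)(2 9)(3 8)(6 7)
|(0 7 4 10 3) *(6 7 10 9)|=12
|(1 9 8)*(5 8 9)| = |(9)(1 5 8)| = 3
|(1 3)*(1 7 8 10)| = 5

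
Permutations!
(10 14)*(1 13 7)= (1 13 7)(10 14)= [0, 13, 2, 3, 4, 5, 6, 1, 8, 9, 14, 11, 12, 7, 10]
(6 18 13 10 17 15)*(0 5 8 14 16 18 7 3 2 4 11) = (0 5 8 14 16 18 13 10 17 15 6 7 3 2 4 11) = [5, 1, 4, 2, 11, 8, 7, 3, 14, 9, 17, 0, 12, 10, 16, 6, 18, 15, 13]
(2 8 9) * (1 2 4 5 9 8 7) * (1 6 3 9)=(1 2 7 6 3 9 4 5)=[0, 2, 7, 9, 5, 1, 3, 6, 8, 4]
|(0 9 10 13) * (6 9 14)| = |(0 14 6 9 10 13)| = 6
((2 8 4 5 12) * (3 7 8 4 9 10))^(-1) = ((2 4 5 12)(3 7 8 9 10))^(-1) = (2 12 5 4)(3 10 9 8 7)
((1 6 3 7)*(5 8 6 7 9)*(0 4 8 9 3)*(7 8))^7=(0 4 7 1 8 6)(5 9)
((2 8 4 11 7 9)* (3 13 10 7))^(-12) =(2 10 11)(3 8 7)(4 9 13)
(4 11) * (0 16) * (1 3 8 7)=[16, 3, 2, 8, 11, 5, 6, 1, 7, 9, 10, 4, 12, 13, 14, 15, 0]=(0 16)(1 3 8 7)(4 11)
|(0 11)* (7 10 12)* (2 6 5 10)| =|(0 11)(2 6 5 10 12 7)| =6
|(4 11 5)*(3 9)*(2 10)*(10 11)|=|(2 11 5 4 10)(3 9)|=10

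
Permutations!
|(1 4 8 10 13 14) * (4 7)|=7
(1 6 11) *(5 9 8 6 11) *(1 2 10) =[0, 11, 10, 3, 4, 9, 5, 7, 6, 8, 1, 2] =(1 11 2 10)(5 9 8 6)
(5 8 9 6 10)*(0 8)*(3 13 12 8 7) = (0 7 3 13 12 8 9 6 10 5) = [7, 1, 2, 13, 4, 0, 10, 3, 9, 6, 5, 11, 8, 12]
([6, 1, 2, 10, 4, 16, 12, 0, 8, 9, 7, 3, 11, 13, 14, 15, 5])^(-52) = [3, 1, 2, 6, 4, 5, 10, 11, 8, 9, 12, 0, 7, 13, 14, 15, 16]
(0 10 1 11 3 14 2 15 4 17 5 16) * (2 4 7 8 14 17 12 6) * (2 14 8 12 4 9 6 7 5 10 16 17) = (0 16)(1 11 3 2 15 5 17 10)(6 14 9)(7 12) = [16, 11, 15, 2, 4, 17, 14, 12, 8, 6, 1, 3, 7, 13, 9, 5, 0, 10]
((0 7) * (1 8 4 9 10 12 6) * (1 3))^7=(0 7)(1 3 6 12 10 9 4 8)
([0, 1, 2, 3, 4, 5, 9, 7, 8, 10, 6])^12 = (10)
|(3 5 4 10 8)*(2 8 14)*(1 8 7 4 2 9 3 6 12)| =|(1 8 6 12)(2 7 4 10 14 9 3 5)| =8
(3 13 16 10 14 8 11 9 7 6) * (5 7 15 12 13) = (3 5 7 6)(8 11 9 15 12 13 16 10 14) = [0, 1, 2, 5, 4, 7, 3, 6, 11, 15, 14, 9, 13, 16, 8, 12, 10]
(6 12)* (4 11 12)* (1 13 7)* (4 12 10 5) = (1 13 7)(4 11 10 5)(6 12) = [0, 13, 2, 3, 11, 4, 12, 1, 8, 9, 5, 10, 6, 7]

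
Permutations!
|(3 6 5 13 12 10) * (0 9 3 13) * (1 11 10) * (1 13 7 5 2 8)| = 22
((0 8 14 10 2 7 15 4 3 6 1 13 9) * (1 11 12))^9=(0 6 10 1 15)(2 13 4 8 11)(3 14 12 7 9)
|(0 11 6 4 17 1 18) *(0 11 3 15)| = 6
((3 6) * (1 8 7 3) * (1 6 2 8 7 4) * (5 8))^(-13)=(1 7 3 2 5 8 4)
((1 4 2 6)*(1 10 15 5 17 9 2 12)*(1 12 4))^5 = ((2 6 10 15 5 17 9))^5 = (2 17 15 6 9 5 10)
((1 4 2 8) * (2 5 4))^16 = (1 2 8)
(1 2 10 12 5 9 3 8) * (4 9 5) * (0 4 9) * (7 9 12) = [4, 2, 10, 8, 0, 5, 6, 9, 1, 3, 7, 11, 12] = (12)(0 4)(1 2 10 7 9 3 8)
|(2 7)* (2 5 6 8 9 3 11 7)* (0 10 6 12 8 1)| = 28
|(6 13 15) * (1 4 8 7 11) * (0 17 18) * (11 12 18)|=9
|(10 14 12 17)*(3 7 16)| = |(3 7 16)(10 14 12 17)| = 12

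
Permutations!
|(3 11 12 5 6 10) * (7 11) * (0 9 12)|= 9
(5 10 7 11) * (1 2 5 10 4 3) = [0, 2, 5, 1, 3, 4, 6, 11, 8, 9, 7, 10] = (1 2 5 4 3)(7 11 10)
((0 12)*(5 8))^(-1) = (0 12)(5 8) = ((0 12)(5 8))^(-1)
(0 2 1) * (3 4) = (0 2 1)(3 4) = [2, 0, 1, 4, 3]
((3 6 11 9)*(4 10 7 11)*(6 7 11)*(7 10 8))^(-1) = ((3 10 11 9)(4 8 7 6))^(-1) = (3 9 11 10)(4 6 7 8)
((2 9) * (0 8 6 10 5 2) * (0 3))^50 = ((0 8 6 10 5 2 9 3))^50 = (0 6 5 9)(2 3 8 10)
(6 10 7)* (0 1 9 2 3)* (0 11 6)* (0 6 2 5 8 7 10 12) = (0 1 9 5 8 7 6 12)(2 3 11) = [1, 9, 3, 11, 4, 8, 12, 6, 7, 5, 10, 2, 0]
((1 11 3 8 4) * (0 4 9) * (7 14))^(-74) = (14)(0 11 9 1 8 4 3)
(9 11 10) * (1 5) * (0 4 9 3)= (0 4 9 11 10 3)(1 5)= [4, 5, 2, 0, 9, 1, 6, 7, 8, 11, 3, 10]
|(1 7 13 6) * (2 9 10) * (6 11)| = 15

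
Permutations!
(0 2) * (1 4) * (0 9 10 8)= (0 2 9 10 8)(1 4)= [2, 4, 9, 3, 1, 5, 6, 7, 0, 10, 8]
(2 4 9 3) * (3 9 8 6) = (9)(2 4 8 6 3) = [0, 1, 4, 2, 8, 5, 3, 7, 6, 9]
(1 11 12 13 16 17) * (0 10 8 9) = (0 10 8 9)(1 11 12 13 16 17) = [10, 11, 2, 3, 4, 5, 6, 7, 9, 0, 8, 12, 13, 16, 14, 15, 17, 1]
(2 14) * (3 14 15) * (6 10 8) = (2 15 3 14)(6 10 8) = [0, 1, 15, 14, 4, 5, 10, 7, 6, 9, 8, 11, 12, 13, 2, 3]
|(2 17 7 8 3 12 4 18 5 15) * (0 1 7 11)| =|(0 1 7 8 3 12 4 18 5 15 2 17 11)| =13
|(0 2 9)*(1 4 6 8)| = 12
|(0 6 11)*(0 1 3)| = 5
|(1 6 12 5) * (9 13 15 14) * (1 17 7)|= 12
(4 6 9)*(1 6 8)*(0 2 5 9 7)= (0 2 5 9 4 8 1 6 7)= [2, 6, 5, 3, 8, 9, 7, 0, 1, 4]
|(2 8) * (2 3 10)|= |(2 8 3 10)|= 4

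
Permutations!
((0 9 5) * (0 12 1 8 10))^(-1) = ((0 9 5 12 1 8 10))^(-1) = (0 10 8 1 12 5 9)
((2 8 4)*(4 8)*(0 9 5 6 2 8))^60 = (0 2 9 4 5 8 6) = ((0 9 5 6 2 4 8))^60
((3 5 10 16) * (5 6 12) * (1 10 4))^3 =((1 10 16 3 6 12 5 4))^3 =(1 3 5 10 6 4 16 12)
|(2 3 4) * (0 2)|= 4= |(0 2 3 4)|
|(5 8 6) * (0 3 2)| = |(0 3 2)(5 8 6)| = 3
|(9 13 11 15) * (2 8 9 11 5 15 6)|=8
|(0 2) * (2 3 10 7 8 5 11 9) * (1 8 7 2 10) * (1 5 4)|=|(0 3 5 11 9 10 2)(1 8 4)|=21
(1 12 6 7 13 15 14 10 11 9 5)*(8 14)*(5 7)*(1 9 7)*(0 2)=(0 2)(1 12 6 5 9)(7 13 15 8 14 10 11)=[2, 12, 0, 3, 4, 9, 5, 13, 14, 1, 11, 7, 6, 15, 10, 8]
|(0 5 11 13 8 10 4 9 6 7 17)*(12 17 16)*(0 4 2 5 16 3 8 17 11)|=15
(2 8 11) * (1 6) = (1 6)(2 8 11) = [0, 6, 8, 3, 4, 5, 1, 7, 11, 9, 10, 2]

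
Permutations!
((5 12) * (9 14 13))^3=((5 12)(9 14 13))^3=(14)(5 12)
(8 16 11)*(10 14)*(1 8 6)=(1 8 16 11 6)(10 14)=[0, 8, 2, 3, 4, 5, 1, 7, 16, 9, 14, 6, 12, 13, 10, 15, 11]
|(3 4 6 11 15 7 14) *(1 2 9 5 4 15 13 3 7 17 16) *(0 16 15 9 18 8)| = 42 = |(0 16 1 2 18 8)(3 9 5 4 6 11 13)(7 14)(15 17)|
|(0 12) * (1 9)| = 2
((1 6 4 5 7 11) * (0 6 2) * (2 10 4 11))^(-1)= (0 2 7 5 4 10 1 11 6)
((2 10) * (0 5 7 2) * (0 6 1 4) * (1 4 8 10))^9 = ((0 5 7 2 1 8 10 6 4))^9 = (10)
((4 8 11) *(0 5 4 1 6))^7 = (11)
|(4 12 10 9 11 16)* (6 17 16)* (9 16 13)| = |(4 12 10 16)(6 17 13 9 11)| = 20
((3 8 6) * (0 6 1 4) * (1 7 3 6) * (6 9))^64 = ((0 1 4)(3 8 7)(6 9))^64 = (9)(0 1 4)(3 8 7)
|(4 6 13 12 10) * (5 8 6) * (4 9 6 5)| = |(5 8)(6 13 12 10 9)| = 10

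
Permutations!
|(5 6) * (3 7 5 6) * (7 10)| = 4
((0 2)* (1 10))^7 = ((0 2)(1 10))^7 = (0 2)(1 10)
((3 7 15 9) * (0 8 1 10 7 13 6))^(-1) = (0 6 13 3 9 15 7 10 1 8)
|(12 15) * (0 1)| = 2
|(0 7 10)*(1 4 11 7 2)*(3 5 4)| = 9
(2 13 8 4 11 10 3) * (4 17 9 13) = (2 4 11 10 3)(8 17 9 13) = [0, 1, 4, 2, 11, 5, 6, 7, 17, 13, 3, 10, 12, 8, 14, 15, 16, 9]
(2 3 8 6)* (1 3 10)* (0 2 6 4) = (0 2 10 1 3 8 4) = [2, 3, 10, 8, 0, 5, 6, 7, 4, 9, 1]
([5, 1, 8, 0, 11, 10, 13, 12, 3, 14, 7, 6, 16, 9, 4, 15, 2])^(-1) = [3, 1, 16, 8, 14, 0, 11, 10, 2, 13, 5, 4, 7, 6, 9, 15, 12]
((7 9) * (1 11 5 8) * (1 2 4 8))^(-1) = (1 5 11)(2 8 4)(7 9)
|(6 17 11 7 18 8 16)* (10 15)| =|(6 17 11 7 18 8 16)(10 15)| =14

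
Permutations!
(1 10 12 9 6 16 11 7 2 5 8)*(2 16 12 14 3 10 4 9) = (1 4 9 6 12 2 5 8)(3 10 14)(7 16 11) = [0, 4, 5, 10, 9, 8, 12, 16, 1, 6, 14, 7, 2, 13, 3, 15, 11]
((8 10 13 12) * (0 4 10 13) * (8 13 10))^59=((0 4 8 10)(12 13))^59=(0 10 8 4)(12 13)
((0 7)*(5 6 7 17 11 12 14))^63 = ((0 17 11 12 14 5 6 7))^63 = (0 7 6 5 14 12 11 17)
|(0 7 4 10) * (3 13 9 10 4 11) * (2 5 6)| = |(0 7 11 3 13 9 10)(2 5 6)| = 21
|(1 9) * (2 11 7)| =|(1 9)(2 11 7)| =6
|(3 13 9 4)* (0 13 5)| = 6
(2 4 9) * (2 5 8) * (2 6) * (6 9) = (2 4 6)(5 8 9) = [0, 1, 4, 3, 6, 8, 2, 7, 9, 5]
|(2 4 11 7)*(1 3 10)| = |(1 3 10)(2 4 11 7)| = 12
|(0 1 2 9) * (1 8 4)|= |(0 8 4 1 2 9)|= 6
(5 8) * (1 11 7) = (1 11 7)(5 8) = [0, 11, 2, 3, 4, 8, 6, 1, 5, 9, 10, 7]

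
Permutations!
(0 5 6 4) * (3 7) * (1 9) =(0 5 6 4)(1 9)(3 7) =[5, 9, 2, 7, 0, 6, 4, 3, 8, 1]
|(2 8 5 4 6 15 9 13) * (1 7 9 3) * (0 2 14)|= |(0 2 8 5 4 6 15 3 1 7 9 13 14)|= 13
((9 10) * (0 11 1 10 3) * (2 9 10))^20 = (0 1 9)(2 3 11)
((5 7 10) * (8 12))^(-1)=(5 10 7)(8 12)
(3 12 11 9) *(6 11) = (3 12 6 11 9) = [0, 1, 2, 12, 4, 5, 11, 7, 8, 3, 10, 9, 6]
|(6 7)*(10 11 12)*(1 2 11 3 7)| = |(1 2 11 12 10 3 7 6)| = 8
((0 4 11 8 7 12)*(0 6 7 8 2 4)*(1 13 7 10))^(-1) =(1 10 6 12 7 13)(2 11 4)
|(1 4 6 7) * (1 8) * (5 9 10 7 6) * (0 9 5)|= 7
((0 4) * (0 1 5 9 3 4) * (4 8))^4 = ((1 5 9 3 8 4))^4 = (1 8 9)(3 5 4)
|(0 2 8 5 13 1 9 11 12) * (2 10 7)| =11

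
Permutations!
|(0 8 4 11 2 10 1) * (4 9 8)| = |(0 4 11 2 10 1)(8 9)| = 6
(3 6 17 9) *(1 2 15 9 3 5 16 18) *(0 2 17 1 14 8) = (0 2 15 9 5 16 18 14 8)(1 17 3 6) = [2, 17, 15, 6, 4, 16, 1, 7, 0, 5, 10, 11, 12, 13, 8, 9, 18, 3, 14]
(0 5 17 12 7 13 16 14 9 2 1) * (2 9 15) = [5, 0, 1, 3, 4, 17, 6, 13, 8, 9, 10, 11, 7, 16, 15, 2, 14, 12] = (0 5 17 12 7 13 16 14 15 2 1)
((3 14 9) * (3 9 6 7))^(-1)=(3 7 6 14)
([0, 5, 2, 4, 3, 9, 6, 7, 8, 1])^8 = (1 9 5)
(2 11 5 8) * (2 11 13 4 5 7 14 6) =(2 13 4 5 8 11 7 14 6) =[0, 1, 13, 3, 5, 8, 2, 14, 11, 9, 10, 7, 12, 4, 6]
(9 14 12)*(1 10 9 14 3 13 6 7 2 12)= (1 10 9 3 13 6 7 2 12 14)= [0, 10, 12, 13, 4, 5, 7, 2, 8, 3, 9, 11, 14, 6, 1]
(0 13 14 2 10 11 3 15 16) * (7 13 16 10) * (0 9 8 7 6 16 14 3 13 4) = (0 14 2 6 16 9 8 7 4)(3 15 10 11 13) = [14, 1, 6, 15, 0, 5, 16, 4, 7, 8, 11, 13, 12, 3, 2, 10, 9]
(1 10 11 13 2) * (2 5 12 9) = [0, 10, 1, 3, 4, 12, 6, 7, 8, 2, 11, 13, 9, 5] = (1 10 11 13 5 12 9 2)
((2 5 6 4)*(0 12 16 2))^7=(16)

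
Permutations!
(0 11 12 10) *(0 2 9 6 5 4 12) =(0 11)(2 9 6 5 4 12 10) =[11, 1, 9, 3, 12, 4, 5, 7, 8, 6, 2, 0, 10]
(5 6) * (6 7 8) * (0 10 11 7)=(0 10 11 7 8 6 5)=[10, 1, 2, 3, 4, 0, 5, 8, 6, 9, 11, 7]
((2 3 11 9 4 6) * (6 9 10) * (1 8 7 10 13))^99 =(13)(4 9)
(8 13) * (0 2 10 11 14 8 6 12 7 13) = (0 2 10 11 14 8)(6 12 7 13) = [2, 1, 10, 3, 4, 5, 12, 13, 0, 9, 11, 14, 7, 6, 8]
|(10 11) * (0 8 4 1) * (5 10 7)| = |(0 8 4 1)(5 10 11 7)| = 4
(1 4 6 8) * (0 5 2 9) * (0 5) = [0, 4, 9, 3, 6, 2, 8, 7, 1, 5] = (1 4 6 8)(2 9 5)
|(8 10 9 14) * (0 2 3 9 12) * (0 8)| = 15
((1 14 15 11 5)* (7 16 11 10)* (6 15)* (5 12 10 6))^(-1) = ((1 14 5)(6 15)(7 16 11 12 10))^(-1) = (1 5 14)(6 15)(7 10 12 11 16)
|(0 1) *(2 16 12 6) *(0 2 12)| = 4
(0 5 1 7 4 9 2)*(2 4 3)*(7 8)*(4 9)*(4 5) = [4, 8, 0, 2, 5, 1, 6, 3, 7, 9] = (9)(0 4 5 1 8 7 3 2)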